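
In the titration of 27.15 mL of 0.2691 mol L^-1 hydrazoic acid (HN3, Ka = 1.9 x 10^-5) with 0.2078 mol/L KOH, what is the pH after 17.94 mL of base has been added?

Initial n(HN3) = 0.2691 x 0.02715 = 0.007306 mol.
n(KOH) added = 0.2078 x 0.01794 = 0.003728 mol, converting that many moles of HN3 to N3-.
Remaining n(HN3) = 0.003578 mol; n(N3-) = 0.003728 mol.
By Henderson-Hasselbalch, pH = pKa + log([A^-]/[HA]) = 4.72 + log(0.003728/0.003578) = 4.72 + (+0.02) = 4.74.

4.74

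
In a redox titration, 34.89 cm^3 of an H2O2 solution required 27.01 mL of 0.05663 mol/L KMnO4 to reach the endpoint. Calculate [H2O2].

0.110 M

n(KMnO4) = 0.05663 x 0.02701 = 0.001530 mol.
From the balanced equation, 2 mol KMnO4 reacts with 5 mol H2O2, so n(H2O2) = 0.001530 x 5/2 = 0.003824 mol.
[H2O2] = 0.003824 / 0.03489 L = 0.110 M.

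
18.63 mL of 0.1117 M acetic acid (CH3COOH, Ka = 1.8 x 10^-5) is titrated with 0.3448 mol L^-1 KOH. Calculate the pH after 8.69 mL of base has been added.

12.53

n(acid) = 0.1117 x 0.01863 = 0.002081 mol; n(KOH) added = 0.3448 x 0.008690 = 0.002996 mol.
Base is in excess by 0.002996 - 0.002081 = 0.0009153 mol in a total volume of 0.02732 L.
[OH^-] = 0.0009153/0.02732 = 0.03350 M, so pOH = 1.47 and pH = 14.00 - 1.47 = 12.53.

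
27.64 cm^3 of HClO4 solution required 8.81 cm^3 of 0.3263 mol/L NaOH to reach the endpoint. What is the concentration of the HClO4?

0.104 M

n(NaOH) delivered = 0.3263 x 0.008810 = 0.002875 mol.
For a 1:1 reaction, n(HClO4) = 0.002875 mol.
[HClO4] = 0.002875 mol / 0.02764 L = 0.104 M.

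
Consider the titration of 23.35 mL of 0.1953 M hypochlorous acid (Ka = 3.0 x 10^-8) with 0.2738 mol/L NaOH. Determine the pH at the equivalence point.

10.29

n(HClO) = 0.1953 x 0.02335 = 0.004560 mol; V(NaOH) at equivalence = 0.004560/0.2738 = 0.01666 L.
At equivalence all the acid is converted to ClO-; total volume = 0.02335 + 0.01666 = 0.04001 L, so [ClO-] = 0.004560/0.04001 = 0.1140 M.
Kb = Kw/Ka = 1.0e-14 / 3.0 x 10^-8 = 3.33e-7.
[OH^-] = sqrt(Kb x [ClO-]) = sqrt(3.33e-7 x 0.1140) = 0.000195 M.
pOH = 3.71, so pH = 14.00 - 3.71 = 10.29.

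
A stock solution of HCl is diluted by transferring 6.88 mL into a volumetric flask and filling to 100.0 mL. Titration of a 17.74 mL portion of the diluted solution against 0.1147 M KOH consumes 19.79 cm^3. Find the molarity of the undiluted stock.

1.86 M

n(KOH) = 0.1147 x 0.01979 = 0.002270 mol.
n(HCl) in the aliquot = 0.002270 mol.
[diluted HCl] = 0.002270 / 0.01774 = 0.1280 M.
Dilution factor = 100.0/6.880 = 14.53, so [stock] = 0.1280 x 14.53 = 1.86 M.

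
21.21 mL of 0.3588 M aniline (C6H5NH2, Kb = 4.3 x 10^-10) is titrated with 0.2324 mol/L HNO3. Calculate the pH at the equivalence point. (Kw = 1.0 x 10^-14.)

2.74

n(C6H5NH2) = 0.3588 x 0.02121 = 0.007610 mol; V(HNO3) at equivalence = 0.007610/0.2324 = 0.03275 L.
At equivalence the base is fully converted to C6H5NH3+; total volume = 0.05396 L, so [C6H5NH3+] = 0.007610/0.05396 = 0.1410 M.
Ka(C6H5NH3+) = Kw/Kb = 1.0e-14 / 4.3 x 10^-10 = 2.33e-5.
[H^+] = sqrt(Ka x [C6H5NH3+]) = sqrt(2.33e-5 x 0.1410) = 0.00181 M.
pH = -log(0.00181) = 2.74.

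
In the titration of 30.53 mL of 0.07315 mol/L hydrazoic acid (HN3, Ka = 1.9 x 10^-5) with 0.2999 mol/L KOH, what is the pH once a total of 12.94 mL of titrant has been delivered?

12.58

n(acid) = 0.07315 x 0.03053 = 0.002233 mol; n(KOH) added = 0.2999 x 0.01294 = 0.003881 mol.
Base is in excess by 0.003881 - 0.002233 = 0.001647 mol in a total volume of 0.04347 L.
[OH^-] = 0.001647/0.04347 = 0.03790 M, so pOH = 1.42 and pH = 14.00 - 1.42 = 12.58.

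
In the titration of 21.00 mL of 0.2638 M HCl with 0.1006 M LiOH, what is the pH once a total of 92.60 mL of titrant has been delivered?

n(acid) = 0.2638 x 0.02100 = 0.005540 mol; n(LiOH) added = 0.1006 x 0.09260 = 0.009316 mol.
Base is in excess by 0.009316 - 0.005540 = 0.003776 mol in a total volume of 0.1136 L.
[OH^-] = 0.003776/0.1136 = 0.03324 M, so pOH = 1.48 and pH = 14.00 - 1.48 = 12.52.

12.52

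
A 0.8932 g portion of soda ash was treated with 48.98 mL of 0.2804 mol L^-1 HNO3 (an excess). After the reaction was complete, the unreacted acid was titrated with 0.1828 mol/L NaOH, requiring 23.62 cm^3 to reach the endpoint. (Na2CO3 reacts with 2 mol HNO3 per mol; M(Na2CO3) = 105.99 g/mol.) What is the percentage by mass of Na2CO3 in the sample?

Total n(HNO3) added = 0.2804 x 0.04898 = 0.01373 mol.
n(NaOH) used = 0.1828 x 0.02362 = 0.004318 mol, which equals the excess n(HNO3).
So n(HNO3) consumed by the sample = 0.01373 - 0.004318 = 0.009416 mol.
n(Na2CO3) = 0.009416 / 2 = 0.004708 mol.
mass Na2CO3 = 0.004708 x 105.99 = 0.4990 g, so %Na2CO3 = 0.4990/0.8932 x 100 = 55.9%.

55.9%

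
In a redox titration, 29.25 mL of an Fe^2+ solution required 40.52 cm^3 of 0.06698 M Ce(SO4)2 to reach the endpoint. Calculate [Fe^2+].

n(Ce(SO4)2) = 0.06698 x 0.04052 = 0.002714 mol.
From the balanced equation, 1 mol Ce(SO4)2 reacts with 1 mol Fe^2+, so n(Fe^2+) = 0.002714 x 1/1 = 0.002714 mol.
[Fe^2+] = 0.002714 / 0.02925 L = 0.0928 M.

0.0928 M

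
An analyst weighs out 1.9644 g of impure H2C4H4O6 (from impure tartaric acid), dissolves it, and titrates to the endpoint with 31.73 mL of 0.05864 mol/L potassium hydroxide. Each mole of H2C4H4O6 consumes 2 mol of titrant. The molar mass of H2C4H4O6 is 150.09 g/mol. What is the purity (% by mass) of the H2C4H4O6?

7.11%

n(KOH) = 0.05864 x 0.03173 = 0.001861 mol.
n(H2C4H4O6) = 0.001861 / 2 = 0.0009303 mol.
mass of H2C4H4O6 = 0.0009303 x 150.09 = 0.1396 g.
% purity = 0.1396 / 1.9644 x 100 = 7.11%.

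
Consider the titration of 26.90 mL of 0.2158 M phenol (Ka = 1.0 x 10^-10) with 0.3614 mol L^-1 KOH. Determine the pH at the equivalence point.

11.57

n(C6H5OH) = 0.2158 x 0.02690 = 0.005805 mol; V(KOH) at equivalence = 0.005805/0.3614 = 0.01606 L.
At equivalence all the acid is converted to C6H5O-; total volume = 0.02690 + 0.01606 = 0.04296 L, so [C6H5O-] = 0.005805/0.04296 = 0.1351 M.
Kb = Kw/Ka = 1.0e-14 / 1.0 x 10^-10 = 0.000100.
[OH^-] = sqrt(Kb x [C6H5O-]) = sqrt(0.000100 x 0.1351) = 0.00368 M.
pOH = 2.43, so pH = 14.00 - 2.43 = 11.57.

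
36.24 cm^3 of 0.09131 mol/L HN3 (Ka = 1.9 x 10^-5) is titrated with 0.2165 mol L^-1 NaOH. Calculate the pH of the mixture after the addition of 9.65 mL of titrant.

4.95

Initial n(HN3) = 0.09131 x 0.03624 = 0.003309 mol.
n(NaOH) added = 0.2165 x 0.009650 = 0.002089 mol, converting that many moles of HN3 to N3-.
Remaining n(HN3) = 0.001220 mol; n(N3-) = 0.002089 mol.
By Henderson-Hasselbalch, pH = pKa + log([A^-]/[HA]) = 4.72 + log(0.002089/0.001220) = 4.72 + (+0.23) = 4.95.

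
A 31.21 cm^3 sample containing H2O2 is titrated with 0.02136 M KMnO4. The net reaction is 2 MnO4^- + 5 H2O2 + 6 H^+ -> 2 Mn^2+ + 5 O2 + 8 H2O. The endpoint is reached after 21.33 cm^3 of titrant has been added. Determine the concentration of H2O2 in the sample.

0.0365 M

n(KMnO4) = 0.02136 x 0.02133 = 0.0004556 mol.
From the balanced equation, 2 mol KMnO4 reacts with 5 mol H2O2, so n(H2O2) = 0.0004556 x 5/2 = 0.001139 mol.
[H2O2] = 0.001139 / 0.03121 L = 0.0365 M.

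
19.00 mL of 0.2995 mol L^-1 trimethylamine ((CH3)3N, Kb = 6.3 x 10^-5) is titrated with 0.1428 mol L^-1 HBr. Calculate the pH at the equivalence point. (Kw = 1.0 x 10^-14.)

5.41

n((CH3)3N) = 0.2995 x 0.01900 = 0.005691 mol; V(HBr) at equivalence = 0.005691/0.1428 = 0.03985 L.
At equivalence the base is fully converted to (CH3)3NH+; total volume = 0.05885 L, so [(CH3)3NH+] = 0.005691/0.05885 = 0.09670 M.
Ka((CH3)3NH+) = Kw/Kb = 1.0e-14 / 6.3 x 10^-5 = 1.59e-10.
[H^+] = sqrt(Ka x [(CH3)3NH+]) = sqrt(1.59e-10 x 0.09670) = 3.92e-6 M.
pH = -log(3.92e-6) = 5.41.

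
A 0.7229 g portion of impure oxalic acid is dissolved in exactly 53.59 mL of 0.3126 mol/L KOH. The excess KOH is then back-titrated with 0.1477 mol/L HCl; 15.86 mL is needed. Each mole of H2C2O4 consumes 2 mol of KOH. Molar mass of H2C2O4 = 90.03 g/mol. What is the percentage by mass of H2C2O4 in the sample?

Total n(KOH) added = 0.3126 x 0.05359 = 0.01675 mol.
n(HCl) used = 0.1477 x 0.01586 = 0.002343 mol, which equals the excess n(KOH).
So n(KOH) consumed by the sample = 0.01675 - 0.002343 = 0.01441 mol.
n(H2C2O4) = 0.01441 / 2 = 0.007205 mol.
mass H2C2O4 = 0.007205 x 90.03 = 0.6487 g, so %H2C2O4 = 0.6487/0.7229 x 100 = 89.7%.

89.7%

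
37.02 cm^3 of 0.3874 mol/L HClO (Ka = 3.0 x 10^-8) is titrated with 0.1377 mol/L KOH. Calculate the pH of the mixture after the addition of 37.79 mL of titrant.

Initial n(HClO) = 0.3874 x 0.03702 = 0.01434 mol.
n(KOH) added = 0.1377 x 0.03779 = 0.005204 mol, converting that many moles of HClO to ClO-.
Remaining n(HClO) = 0.009138 mol; n(ClO-) = 0.005204 mol.
By Henderson-Hasselbalch, pH = pKa + log([A^-]/[HA]) = 7.52 + log(0.005204/0.009138) = 7.52 + (-0.24) = 7.28.

7.28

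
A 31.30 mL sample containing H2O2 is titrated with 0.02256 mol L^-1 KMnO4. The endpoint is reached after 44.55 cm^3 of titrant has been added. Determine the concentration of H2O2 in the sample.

0.0803 M

n(KMnO4) = 0.02256 x 0.04455 = 0.001005 mol.
From the balanced equation, 2 mol KMnO4 reacts with 5 mol H2O2, so n(H2O2) = 0.001005 x 5/2 = 0.002513 mol.
[H2O2] = 0.002513 / 0.03130 L = 0.0803 M.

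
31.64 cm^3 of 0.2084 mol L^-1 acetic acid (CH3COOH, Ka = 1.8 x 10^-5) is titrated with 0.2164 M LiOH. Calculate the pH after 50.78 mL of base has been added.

12.73

n(acid) = 0.2084 x 0.03164 = 0.006594 mol; n(LiOH) added = 0.2164 x 0.05078 = 0.01099 mol.
Base is in excess by 0.01099 - 0.006594 = 0.004395 mol in a total volume of 0.08242 L.
[OH^-] = 0.004395/0.08242 = 0.05332 M, so pOH = 1.27 and pH = 14.00 - 1.27 = 12.73.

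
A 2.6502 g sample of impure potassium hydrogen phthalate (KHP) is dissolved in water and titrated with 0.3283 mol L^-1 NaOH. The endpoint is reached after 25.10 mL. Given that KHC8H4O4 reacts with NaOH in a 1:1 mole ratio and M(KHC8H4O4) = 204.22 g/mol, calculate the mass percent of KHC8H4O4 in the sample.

n(NaOH) = 0.3283 x 0.02510 = 0.008240 mol.
n(KHC8H4O4) = 0.008240 / 1 = 0.008240 mol.
mass of KHC8H4O4 = 0.008240 x 204.22 = 1.683 g.
% purity = 1.683 / 2.6502 x 100 = 63.5%.

63.5%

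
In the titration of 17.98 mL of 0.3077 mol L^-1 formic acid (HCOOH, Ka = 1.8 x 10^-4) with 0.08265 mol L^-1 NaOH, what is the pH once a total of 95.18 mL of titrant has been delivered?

n(acid) = 0.3077 x 0.01798 = 0.005532 mol; n(NaOH) added = 0.08265 x 0.09518 = 0.007867 mol.
Base is in excess by 0.007867 - 0.005532 = 0.002334 mol in a total volume of 0.1132 L.
[OH^-] = 0.002334/0.1132 = 0.02063 M, so pOH = 1.69 and pH = 14.00 - 1.69 = 12.31.

12.31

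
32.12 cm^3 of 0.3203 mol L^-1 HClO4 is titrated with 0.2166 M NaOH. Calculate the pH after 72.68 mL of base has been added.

n(acid) = 0.3203 x 0.03212 = 0.01029 mol; n(NaOH) added = 0.2166 x 0.07268 = 0.01574 mol.
Base is in excess by 0.01574 - 0.01029 = 0.005454 mol in a total volume of 0.1048 L.
[OH^-] = 0.005454/0.1048 = 0.05205 M, so pOH = 1.28 and pH = 14.00 - 1.28 = 12.72.

12.72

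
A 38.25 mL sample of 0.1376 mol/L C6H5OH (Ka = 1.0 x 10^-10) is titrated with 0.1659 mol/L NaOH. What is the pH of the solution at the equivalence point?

11.44

n(C6H5OH) = 0.1376 x 0.03825 = 0.005263 mol; V(NaOH) at equivalence = 0.005263/0.1659 = 0.03173 L.
At equivalence all the acid is converted to C6H5O-; total volume = 0.03825 + 0.03173 = 0.06998 L, so [C6H5O-] = 0.005263/0.06998 = 0.07522 M.
Kb = Kw/Ka = 1.0e-14 / 1.0 x 10^-10 = 0.000100.
[OH^-] = sqrt(Kb x [C6H5O-]) = sqrt(0.000100 x 0.07522) = 0.00274 M.
pOH = 2.56, so pH = 14.00 - 2.56 = 11.44.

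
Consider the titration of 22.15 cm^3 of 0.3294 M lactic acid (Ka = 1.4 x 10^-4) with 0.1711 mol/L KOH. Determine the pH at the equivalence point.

n(HC3H5O3) = 0.3294 x 0.02215 = 0.007296 mol; V(KOH) at equivalence = 0.007296/0.1711 = 0.04264 L.
At equivalence all the acid is converted to C3H5O3-; total volume = 0.02215 + 0.04264 = 0.06479 L, so [C3H5O3-] = 0.007296/0.06479 = 0.1126 M.
Kb = Kw/Ka = 1.0e-14 / 1.4 x 10^-4 = 7.14e-11.
[OH^-] = sqrt(Kb x [C3H5O3-]) = sqrt(7.14e-11 x 0.1126) = 2.84e-6 M.
pOH = 5.55, so pH = 14.00 - 5.55 = 8.45.

8.45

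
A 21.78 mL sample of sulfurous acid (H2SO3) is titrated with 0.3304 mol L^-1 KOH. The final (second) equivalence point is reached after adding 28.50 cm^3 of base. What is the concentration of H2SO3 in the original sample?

0.216 M

n(KOH) = 0.3304 x 0.02850 = 0.009416 mol.
At the final (second) equivalence point, 2 mol OH^- react per mol H2SO3, so n(H2SO3) = 0.009416 / 2 = 0.004708 mol.
[H2SO3] = 0.004708 / 0.02178 L = 0.216 M.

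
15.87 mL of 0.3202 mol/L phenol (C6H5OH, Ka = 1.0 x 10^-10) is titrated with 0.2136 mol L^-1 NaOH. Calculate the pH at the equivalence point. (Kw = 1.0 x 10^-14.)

n(C6H5OH) = 0.3202 x 0.01587 = 0.005082 mol; V(NaOH) at equivalence = 0.005082/0.2136 = 0.02379 L.
At equivalence all the acid is converted to C6H5O-; total volume = 0.01587 + 0.02379 = 0.03966 L, so [C6H5O-] = 0.005082/0.03966 = 0.1281 M.
Kb = Kw/Ka = 1.0e-14 / 1.0 x 10^-10 = 0.000100.
[OH^-] = sqrt(Kb x [C6H5O-]) = sqrt(0.000100 x 0.1281) = 0.00358 M.
pOH = 2.45, so pH = 14.00 - 2.45 = 11.55.

11.55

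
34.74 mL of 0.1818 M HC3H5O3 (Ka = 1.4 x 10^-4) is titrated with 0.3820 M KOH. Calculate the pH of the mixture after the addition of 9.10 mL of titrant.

Initial n(HC3H5O3) = 0.1818 x 0.03474 = 0.006316 mol.
n(KOH) added = 0.3820 x 0.009100 = 0.003476 mol, converting that many moles of HC3H5O3 to C3H5O3-.
Remaining n(HC3H5O3) = 0.002840 mol; n(C3H5O3-) = 0.003476 mol.
By Henderson-Hasselbalch, pH = pKa + log([A^-]/[HA]) = 3.85 + log(0.003476/0.002840) = 3.85 + (+0.09) = 3.94.

3.94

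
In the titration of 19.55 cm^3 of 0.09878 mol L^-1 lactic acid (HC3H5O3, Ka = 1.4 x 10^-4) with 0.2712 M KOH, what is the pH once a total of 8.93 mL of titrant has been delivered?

12.24

n(acid) = 0.09878 x 0.01955 = 0.001931 mol; n(KOH) added = 0.2712 x 0.008930 = 0.002422 mol.
Base is in excess by 0.002422 - 0.001931 = 0.0004907 mol in a total volume of 0.02848 L.
[OH^-] = 0.0004907/0.02848 = 0.01723 M, so pOH = 1.76 and pH = 14.00 - 1.76 = 12.24.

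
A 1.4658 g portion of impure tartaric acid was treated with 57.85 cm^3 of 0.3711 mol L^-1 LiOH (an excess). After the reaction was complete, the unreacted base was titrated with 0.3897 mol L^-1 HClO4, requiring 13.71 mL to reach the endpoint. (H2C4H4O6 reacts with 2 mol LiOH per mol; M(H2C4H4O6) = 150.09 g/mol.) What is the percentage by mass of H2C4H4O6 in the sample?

Total n(LiOH) added = 0.3711 x 0.05785 = 0.02147 mol.
n(HClO4) used = 0.3897 x 0.01371 = 0.005343 mol, which equals the excess n(LiOH).
So n(LiOH) consumed by the sample = 0.02147 - 0.005343 = 0.01613 mol.
n(H2C4H4O6) = 0.01613 / 2 = 0.008063 mol.
mass H2C4H4O6 = 0.008063 x 150.09 = 1.210 g, so %H2C4H4O6 = 1.210/1.4658 x 100 = 82.6%.

82.6%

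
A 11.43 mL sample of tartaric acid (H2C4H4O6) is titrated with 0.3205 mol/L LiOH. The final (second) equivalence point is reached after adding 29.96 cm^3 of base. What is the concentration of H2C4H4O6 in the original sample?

0.420 M

n(LiOH) = 0.3205 x 0.02996 = 0.009602 mol.
At the final (second) equivalence point, 2 mol OH^- react per mol H2C4H4O6, so n(H2C4H4O6) = 0.009602 / 2 = 0.004801 mol.
[H2C4H4O6] = 0.004801 / 0.01143 L = 0.420 M.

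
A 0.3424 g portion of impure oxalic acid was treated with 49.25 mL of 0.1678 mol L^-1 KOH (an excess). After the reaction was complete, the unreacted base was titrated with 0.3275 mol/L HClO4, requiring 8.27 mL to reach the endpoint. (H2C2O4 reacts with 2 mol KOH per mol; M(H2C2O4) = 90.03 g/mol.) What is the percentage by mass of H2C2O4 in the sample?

Total n(KOH) added = 0.1678 x 0.04925 = 0.008264 mol.
n(HClO4) used = 0.3275 x 0.008270 = 0.002708 mol, which equals the excess n(KOH).
So n(KOH) consumed by the sample = 0.008264 - 0.002708 = 0.005556 mol.
n(H2C2O4) = 0.005556 / 2 = 0.002778 mol.
mass H2C2O4 = 0.002778 x 90.03 = 0.2501 g, so %H2C2O4 = 0.2501/0.3424 x 100 = 73.0%.

73.0%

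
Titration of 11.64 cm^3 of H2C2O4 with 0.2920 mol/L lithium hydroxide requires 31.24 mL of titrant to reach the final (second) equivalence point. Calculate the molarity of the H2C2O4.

0.392 M

n(LiOH) = 0.2920 x 0.03124 = 0.009122 mol.
At the final (second) equivalence point, 2 mol OH^- react per mol H2C2O4, so n(H2C2O4) = 0.009122 / 2 = 0.004561 mol.
[H2C2O4] = 0.004561 / 0.01164 L = 0.392 M.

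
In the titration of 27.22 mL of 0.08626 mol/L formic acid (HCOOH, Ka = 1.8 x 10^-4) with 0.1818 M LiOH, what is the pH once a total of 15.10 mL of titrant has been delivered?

n(acid) = 0.08626 x 0.02722 = 0.002348 mol; n(LiOH) added = 0.1818 x 0.01510 = 0.002745 mol.
Base is in excess by 0.002745 - 0.002348 = 0.0003972 mol in a total volume of 0.04232 L.
[OH^-] = 0.0003972/0.04232 = 0.009385 M, so pOH = 2.03 and pH = 14.00 - 2.03 = 11.97.

11.97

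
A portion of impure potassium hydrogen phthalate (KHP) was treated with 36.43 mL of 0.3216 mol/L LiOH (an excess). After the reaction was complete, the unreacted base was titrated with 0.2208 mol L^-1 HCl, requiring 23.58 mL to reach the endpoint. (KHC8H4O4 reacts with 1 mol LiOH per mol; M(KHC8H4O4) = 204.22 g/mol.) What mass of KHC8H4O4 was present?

1.33 g

Total n(LiOH) added = 0.3216 x 0.03643 = 0.01172 mol.
n(HCl) used = 0.2208 x 0.02358 = 0.005206 mol, which equals the excess n(LiOH).
So n(LiOH) consumed by the sample = 0.01172 - 0.005206 = 0.006509 mol.
n(KHC8H4O4) = 0.006509 / 1 = 0.006509 mol.
mass = 0.006509 mol x 204.22 g/mol = 1.33 g.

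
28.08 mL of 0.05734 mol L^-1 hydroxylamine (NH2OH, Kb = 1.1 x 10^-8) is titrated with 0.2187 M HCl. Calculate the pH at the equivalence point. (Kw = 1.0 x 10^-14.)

3.69

n(NH2OH) = 0.05734 x 0.02808 = 0.001610 mol; V(HCl) at equivalence = 0.001610/0.2187 = 0.007362 L.
At equivalence the base is fully converted to NH3OH+; total volume = 0.03544 L, so [NH3OH+] = 0.001610/0.03544 = 0.04543 M.
Ka(NH3OH+) = Kw/Kb = 1.0e-14 / 1.1 x 10^-8 = 9.09e-7.
[H^+] = sqrt(Ka x [NH3OH+]) = sqrt(9.09e-7 x 0.04543) = 0.000203 M.
pH = -log(0.000203) = 3.69.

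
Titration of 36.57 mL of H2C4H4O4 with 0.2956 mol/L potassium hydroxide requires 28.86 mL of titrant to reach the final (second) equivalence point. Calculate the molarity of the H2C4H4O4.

n(KOH) = 0.2956 x 0.02886 = 0.008531 mol.
At the final (second) equivalence point, 2 mol OH^- react per mol H2C4H4O4, so n(H2C4H4O4) = 0.008531 / 2 = 0.004266 mol.
[H2C4H4O4] = 0.004266 / 0.03657 L = 0.117 M.

0.117 M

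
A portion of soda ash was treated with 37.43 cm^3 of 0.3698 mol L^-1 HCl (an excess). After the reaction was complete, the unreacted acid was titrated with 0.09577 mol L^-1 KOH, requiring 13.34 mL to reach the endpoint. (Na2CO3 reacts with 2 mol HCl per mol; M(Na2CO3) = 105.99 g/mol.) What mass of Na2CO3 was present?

0.666 g

Total n(HCl) added = 0.3698 x 0.03743 = 0.01384 mol.
n(KOH) used = 0.09577 x 0.01334 = 0.001278 mol, which equals the excess n(HCl).
So n(HCl) consumed by the sample = 0.01384 - 0.001278 = 0.01256 mol.
n(Na2CO3) = 0.01256 / 2 = 0.006282 mol.
mass = 0.006282 mol x 105.99 g/mol = 0.666 g.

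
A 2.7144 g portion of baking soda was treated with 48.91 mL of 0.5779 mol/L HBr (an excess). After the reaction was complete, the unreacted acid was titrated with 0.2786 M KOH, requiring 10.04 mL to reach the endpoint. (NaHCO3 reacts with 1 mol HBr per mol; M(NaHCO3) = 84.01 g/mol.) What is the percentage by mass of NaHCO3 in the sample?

78.8%

Total n(HBr) added = 0.5779 x 0.04891 = 0.02827 mol.
n(KOH) used = 0.2786 x 0.01004 = 0.002797 mol, which equals the excess n(HBr).
So n(HBr) consumed by the sample = 0.02827 - 0.002797 = 0.02547 mol.
n(NaHCO3) = 0.02547 / 1 = 0.02547 mol.
mass NaHCO3 = 0.02547 x 84.01 = 2.140 g, so %NaHCO3 = 2.140/2.7144 x 100 = 78.8%.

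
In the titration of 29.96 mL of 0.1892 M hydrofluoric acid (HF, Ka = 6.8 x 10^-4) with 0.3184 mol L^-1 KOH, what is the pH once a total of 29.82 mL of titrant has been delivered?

n(acid) = 0.1892 x 0.02996 = 0.005668 mol; n(KOH) added = 0.3184 x 0.02982 = 0.009495 mol.
Base is in excess by 0.009495 - 0.005668 = 0.003826 mol in a total volume of 0.05978 L.
[OH^-] = 0.003826/0.05978 = 0.06401 M, so pOH = 1.19 and pH = 14.00 - 1.19 = 12.81.

12.81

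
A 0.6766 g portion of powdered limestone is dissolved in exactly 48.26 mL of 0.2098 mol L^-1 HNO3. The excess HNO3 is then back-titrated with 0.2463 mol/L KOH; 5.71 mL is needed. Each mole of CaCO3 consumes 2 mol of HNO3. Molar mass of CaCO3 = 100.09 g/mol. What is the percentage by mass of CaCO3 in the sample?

64.5%

Total n(HNO3) added = 0.2098 x 0.04826 = 0.01012 mol.
n(KOH) used = 0.2463 x 0.005710 = 0.001406 mol, which equals the excess n(HNO3).
So n(HNO3) consumed by the sample = 0.01012 - 0.001406 = 0.008719 mol.
n(CaCO3) = 0.008719 / 2 = 0.004359 mol.
mass CaCO3 = 0.004359 x 100.09 = 0.4363 g, so %CaCO3 = 0.4363/0.6766 x 100 = 64.5%.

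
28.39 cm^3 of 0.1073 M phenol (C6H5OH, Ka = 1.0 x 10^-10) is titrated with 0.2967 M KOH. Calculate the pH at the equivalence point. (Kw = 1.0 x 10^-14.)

11.45

n(C6H5OH) = 0.1073 x 0.02839 = 0.003046 mol; V(KOH) at equivalence = 0.003046/0.2967 = 0.01027 L.
At equivalence all the acid is converted to C6H5O-; total volume = 0.02839 + 0.01027 = 0.03866 L, so [C6H5O-] = 0.003046/0.03866 = 0.07880 M.
Kb = Kw/Ka = 1.0e-14 / 1.0 x 10^-10 = 0.000100.
[OH^-] = sqrt(Kb x [C6H5O-]) = sqrt(0.000100 x 0.07880) = 0.00281 M.
pOH = 2.55, so pH = 14.00 - 2.55 = 11.45.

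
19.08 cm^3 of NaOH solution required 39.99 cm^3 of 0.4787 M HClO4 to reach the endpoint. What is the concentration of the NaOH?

1.00 M

n(HClO4) delivered = 0.4787 x 0.03999 = 0.01914 mol.
For a 1:1 reaction, n(NaOH) = 0.01914 mol.
[NaOH] = 0.01914 mol / 0.01908 L = 1.00 M.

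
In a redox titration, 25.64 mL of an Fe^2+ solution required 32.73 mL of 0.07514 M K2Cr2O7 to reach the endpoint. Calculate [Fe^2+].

0.576 M

n(K2Cr2O7) = 0.07514 x 0.03273 = 0.002459 mol.
From the balanced equation, 1 mol K2Cr2O7 reacts with 6 mol Fe^2+, so n(Fe^2+) = 0.002459 x 6/1 = 0.01476 mol.
[Fe^2+] = 0.01476 / 0.02564 L = 0.576 M.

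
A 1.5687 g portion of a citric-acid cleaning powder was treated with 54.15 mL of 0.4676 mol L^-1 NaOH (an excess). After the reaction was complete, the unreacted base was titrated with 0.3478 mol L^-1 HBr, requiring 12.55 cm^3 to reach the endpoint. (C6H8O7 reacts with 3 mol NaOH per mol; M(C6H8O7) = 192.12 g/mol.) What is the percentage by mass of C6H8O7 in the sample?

85.5%

Total n(NaOH) added = 0.4676 x 0.05415 = 0.02532 mol.
n(HBr) used = 0.3478 x 0.01255 = 0.004365 mol, which equals the excess n(NaOH).
So n(NaOH) consumed by the sample = 0.02532 - 0.004365 = 0.02096 mol.
n(C6H8O7) = 0.02096 / 3 = 0.006985 mol.
mass C6H8O7 = 0.006985 x 192.12 = 1.342 g, so %C6H8O7 = 1.342/1.5687 x 100 = 85.5%.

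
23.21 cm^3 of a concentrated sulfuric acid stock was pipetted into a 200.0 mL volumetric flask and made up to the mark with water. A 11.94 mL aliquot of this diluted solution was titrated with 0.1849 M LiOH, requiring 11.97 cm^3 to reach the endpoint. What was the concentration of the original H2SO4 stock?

n(LiOH) = 0.1849 x 0.01197 = 0.002213 mol.
n(H2SO4) in the aliquot = 0.002213 x 1/2 = 0.001107 mol.
[diluted H2SO4] = 0.001107 / 0.01194 = 0.09268 M.
Dilution factor = 200.0/23.21 = 8.617, so [stock] = 0.09268 x 8.617 = 0.799 M.

0.799 M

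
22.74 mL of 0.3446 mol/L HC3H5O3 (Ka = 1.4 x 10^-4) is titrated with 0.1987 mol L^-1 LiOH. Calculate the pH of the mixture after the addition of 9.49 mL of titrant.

Initial n(HC3H5O3) = 0.3446 x 0.02274 = 0.007836 mol.
n(LiOH) added = 0.1987 x 0.009490 = 0.001886 mol, converting that many moles of HC3H5O3 to C3H5O3-.
Remaining n(HC3H5O3) = 0.005951 mol; n(C3H5O3-) = 0.001886 mol.
By Henderson-Hasselbalch, pH = pKa + log([A^-]/[HA]) = 3.85 + log(0.001886/0.005951) = 3.85 + (-0.50) = 3.35.

3.35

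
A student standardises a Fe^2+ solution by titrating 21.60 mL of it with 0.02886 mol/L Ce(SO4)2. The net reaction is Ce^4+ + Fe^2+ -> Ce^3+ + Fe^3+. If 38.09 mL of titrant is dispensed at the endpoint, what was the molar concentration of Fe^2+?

n(Ce(SO4)2) = 0.02886 x 0.03809 = 0.001099 mol.
From the balanced equation, 1 mol Ce(SO4)2 reacts with 1 mol Fe^2+, so n(Fe^2+) = 0.001099 x 1/1 = 0.001099 mol.
[Fe^2+] = 0.001099 / 0.02160 L = 0.0509 M.

0.0509 M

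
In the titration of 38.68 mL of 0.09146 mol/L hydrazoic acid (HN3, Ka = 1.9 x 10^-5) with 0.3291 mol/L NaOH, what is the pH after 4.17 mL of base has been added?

Initial n(HN3) = 0.09146 x 0.03868 = 0.003538 mol.
n(NaOH) added = 0.3291 x 0.004170 = 0.001372 mol, converting that many moles of HN3 to N3-.
Remaining n(HN3) = 0.002165 mol; n(N3-) = 0.001372 mol.
By Henderson-Hasselbalch, pH = pKa + log([A^-]/[HA]) = 4.72 + log(0.001372/0.002165) = 4.72 + (-0.20) = 4.52.

4.52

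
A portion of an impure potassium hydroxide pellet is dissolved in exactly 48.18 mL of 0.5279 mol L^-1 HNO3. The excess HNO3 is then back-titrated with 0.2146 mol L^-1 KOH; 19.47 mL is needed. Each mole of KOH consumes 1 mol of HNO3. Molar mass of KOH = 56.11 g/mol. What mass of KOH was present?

1.19 g

Total n(HNO3) added = 0.5279 x 0.04818 = 0.02543 mol.
n(KOH) used = 0.2146 x 0.01947 = 0.004178 mol, which equals the excess n(HNO3).
So n(HNO3) consumed by the sample = 0.02543 - 0.004178 = 0.02126 mol.
n(KOH) = 0.02126 / 1 = 0.02126 mol.
mass = 0.02126 mol x 56.11 g/mol = 1.19 g.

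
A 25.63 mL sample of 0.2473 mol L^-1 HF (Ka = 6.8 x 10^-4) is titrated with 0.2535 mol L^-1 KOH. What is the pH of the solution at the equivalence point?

8.13

n(HF) = 0.2473 x 0.02563 = 0.006338 mol; V(KOH) at equivalence = 0.006338/0.2535 = 0.02500 L.
At equivalence all the acid is converted to F-; total volume = 0.02563 + 0.02500 = 0.05063 L, so [F-] = 0.006338/0.05063 = 0.1252 M.
Kb = Kw/Ka = 1.0e-14 / 6.8 x 10^-4 = 1.47e-11.
[OH^-] = sqrt(Kb x [F-]) = sqrt(1.47e-11 x 0.1252) = 1.36e-6 M.
pOH = 5.87, so pH = 14.00 - 5.87 = 8.13.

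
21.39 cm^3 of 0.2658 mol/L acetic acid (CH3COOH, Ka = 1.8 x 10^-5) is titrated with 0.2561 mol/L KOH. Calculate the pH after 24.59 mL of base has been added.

n(acid) = 0.2658 x 0.02139 = 0.005685 mol; n(KOH) added = 0.2561 x 0.02459 = 0.006297 mol.
Base is in excess by 0.006297 - 0.005685 = 0.0006120 mol in a total volume of 0.04598 L.
[OH^-] = 0.0006120/0.04598 = 0.01331 M, so pOH = 1.88 and pH = 14.00 - 1.88 = 12.12.

12.12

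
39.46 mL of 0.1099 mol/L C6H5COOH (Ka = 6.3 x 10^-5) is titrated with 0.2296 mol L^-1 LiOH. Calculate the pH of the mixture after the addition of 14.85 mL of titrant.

Initial n(C6H5COOH) = 0.1099 x 0.03946 = 0.004337 mol.
n(LiOH) added = 0.2296 x 0.01485 = 0.003410 mol, converting that many moles of C6H5COOH to C6H5COO-.
Remaining n(C6H5COOH) = 0.0009271 mol; n(C6H5COO-) = 0.003410 mol.
By Henderson-Hasselbalch, pH = pKa + log([A^-]/[HA]) = 4.20 + log(0.003410/0.0009271) = 4.20 + (+0.57) = 4.77.

4.77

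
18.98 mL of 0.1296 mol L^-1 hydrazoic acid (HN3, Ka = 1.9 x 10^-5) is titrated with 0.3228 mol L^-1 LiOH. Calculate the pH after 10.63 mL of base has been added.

n(acid) = 0.1296 x 0.01898 = 0.002460 mol; n(LiOH) added = 0.3228 x 0.01063 = 0.003431 mol.
Base is in excess by 0.003431 - 0.002460 = 0.0009716 mol in a total volume of 0.02961 L.
[OH^-] = 0.0009716/0.02961 = 0.03281 M, so pOH = 1.48 and pH = 14.00 - 1.48 = 12.52.

12.52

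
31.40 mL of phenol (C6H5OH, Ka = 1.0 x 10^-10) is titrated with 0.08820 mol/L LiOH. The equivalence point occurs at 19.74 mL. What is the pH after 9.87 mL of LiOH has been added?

10.00

9.87 mL is exactly half the equivalence volume (19.74/2), i.e. the half-equivalence point.
There, n(HA) = n(A^-), so pH = pKa = -log(1.0 x 10^-10) = 10.00.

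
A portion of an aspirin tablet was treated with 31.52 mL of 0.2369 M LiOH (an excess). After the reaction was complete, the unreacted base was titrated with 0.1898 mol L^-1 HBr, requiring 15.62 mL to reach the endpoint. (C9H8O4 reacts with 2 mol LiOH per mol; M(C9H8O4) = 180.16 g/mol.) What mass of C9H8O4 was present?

Total n(LiOH) added = 0.2369 x 0.03152 = 0.007467 mol.
n(HBr) used = 0.1898 x 0.01562 = 0.002965 mol, which equals the excess n(LiOH).
So n(LiOH) consumed by the sample = 0.007467 - 0.002965 = 0.004502 mol.
n(C9H8O4) = 0.004502 / 2 = 0.002251 mol.
mass = 0.002251 mol x 180.16 g/mol = 0.406 g.

0.406 g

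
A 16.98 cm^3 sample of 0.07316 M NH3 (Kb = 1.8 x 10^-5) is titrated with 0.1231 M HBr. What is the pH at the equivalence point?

n(NH3) = 0.07316 x 0.01698 = 0.001242 mol; V(HBr) at equivalence = 0.001242/0.1231 = 0.01009 L.
At equivalence the base is fully converted to NH4+; total volume = 0.02707 L, so [NH4+] = 0.001242/0.02707 = 0.04589 M.
Ka(NH4+) = Kw/Kb = 1.0e-14 / 1.8 x 10^-5 = 5.56e-10.
[H^+] = sqrt(Ka x [NH4+]) = sqrt(5.56e-10 x 0.04589) = 5.05e-6 M.
pH = -log(5.05e-6) = 5.30.

5.30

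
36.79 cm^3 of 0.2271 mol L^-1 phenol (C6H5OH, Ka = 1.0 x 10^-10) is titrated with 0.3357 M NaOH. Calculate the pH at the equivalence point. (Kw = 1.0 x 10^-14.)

11.57

n(C6H5OH) = 0.2271 x 0.03679 = 0.008355 mol; V(NaOH) at equivalence = 0.008355/0.3357 = 0.02489 L.
At equivalence all the acid is converted to C6H5O-; total volume = 0.03679 + 0.02489 = 0.06168 L, so [C6H5O-] = 0.008355/0.06168 = 0.1355 M.
Kb = Kw/Ka = 1.0e-14 / 1.0 x 10^-10 = 0.000100.
[OH^-] = sqrt(Kb x [C6H5O-]) = sqrt(0.000100 x 0.1355) = 0.00368 M.
pOH = 2.43, so pH = 14.00 - 2.43 = 11.57.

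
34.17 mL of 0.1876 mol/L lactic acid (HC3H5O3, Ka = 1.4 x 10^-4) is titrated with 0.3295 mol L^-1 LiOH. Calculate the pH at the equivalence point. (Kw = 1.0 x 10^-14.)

n(HC3H5O3) = 0.1876 x 0.03417 = 0.006410 mol; V(LiOH) at equivalence = 0.006410/0.3295 = 0.01945 L.
At equivalence all the acid is converted to C3H5O3-; total volume = 0.03417 + 0.01945 = 0.05362 L, so [C3H5O3-] = 0.006410/0.05362 = 0.1195 M.
Kb = Kw/Ka = 1.0e-14 / 1.4 x 10^-4 = 7.14e-11.
[OH^-] = sqrt(Kb x [C3H5O3-]) = sqrt(7.14e-11 x 0.1195) = 2.92e-6 M.
pOH = 5.53, so pH = 14.00 - 5.53 = 8.47.

8.47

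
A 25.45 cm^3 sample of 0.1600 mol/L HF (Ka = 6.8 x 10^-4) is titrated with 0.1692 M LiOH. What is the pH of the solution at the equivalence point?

8.04

n(HF) = 0.1600 x 0.02545 = 0.004072 mol; V(LiOH) at equivalence = 0.004072/0.1692 = 0.02407 L.
At equivalence all the acid is converted to F-; total volume = 0.02545 + 0.02407 = 0.04952 L, so [F-] = 0.004072/0.04952 = 0.08224 M.
Kb = Kw/Ka = 1.0e-14 / 6.8 x 10^-4 = 1.47e-11.
[OH^-] = sqrt(Kb x [F-]) = sqrt(1.47e-11 x 0.08224) = 1.10e-6 M.
pOH = 5.96, so pH = 14.00 - 5.96 = 8.04.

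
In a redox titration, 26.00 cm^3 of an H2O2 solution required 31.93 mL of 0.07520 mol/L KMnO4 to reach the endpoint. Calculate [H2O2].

n(KMnO4) = 0.07520 x 0.03193 = 0.002401 mol.
From the balanced equation, 2 mol KMnO4 reacts with 5 mol H2O2, so n(H2O2) = 0.002401 x 5/2 = 0.006003 mol.
[H2O2] = 0.006003 / 0.02600 L = 0.231 M.

0.231 M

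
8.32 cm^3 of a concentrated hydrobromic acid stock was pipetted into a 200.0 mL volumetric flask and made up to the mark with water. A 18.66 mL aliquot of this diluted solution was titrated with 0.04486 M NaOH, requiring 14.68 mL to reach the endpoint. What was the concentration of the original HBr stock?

n(NaOH) = 0.04486 x 0.01468 = 0.0006585 mol.
n(HBr) in the aliquot = 0.0006585 mol.
[diluted HBr] = 0.0006585 / 0.01866 = 0.03529 M.
Dilution factor = 200.0/8.320 = 24.04, so [stock] = 0.03529 x 24.04 = 0.848 M.

0.848 M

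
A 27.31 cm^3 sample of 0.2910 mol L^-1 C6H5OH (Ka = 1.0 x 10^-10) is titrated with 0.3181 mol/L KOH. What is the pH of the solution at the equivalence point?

n(C6H5OH) = 0.2910 x 0.02731 = 0.007947 mol; V(KOH) at equivalence = 0.007947/0.3181 = 0.02498 L.
At equivalence all the acid is converted to C6H5O-; total volume = 0.02731 + 0.02498 = 0.05229 L, so [C6H5O-] = 0.007947/0.05229 = 0.1520 M.
Kb = Kw/Ka = 1.0e-14 / 1.0 x 10^-10 = 0.000100.
[OH^-] = sqrt(Kb x [C6H5O-]) = sqrt(0.000100 x 0.1520) = 0.00390 M.
pOH = 2.41, so pH = 14.00 - 2.41 = 11.59.

11.59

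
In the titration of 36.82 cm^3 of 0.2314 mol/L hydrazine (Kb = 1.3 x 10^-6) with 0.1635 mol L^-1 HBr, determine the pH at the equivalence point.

4.57

n(N2H4) = 0.2314 x 0.03682 = 0.008520 mol; V(HBr) at equivalence = 0.008520/0.1635 = 0.05211 L.
At equivalence the base is fully converted to N2H5+; total volume = 0.08893 L, so [N2H5+] = 0.008520/0.08893 = 0.09581 M.
Ka(N2H5+) = Kw/Kb = 1.0e-14 / 1.3 x 10^-6 = 7.69e-9.
[H^+] = sqrt(Ka x [N2H5+]) = sqrt(7.69e-9 x 0.09581) = 2.71e-5 M.
pH = -log(2.71e-5) = 4.57.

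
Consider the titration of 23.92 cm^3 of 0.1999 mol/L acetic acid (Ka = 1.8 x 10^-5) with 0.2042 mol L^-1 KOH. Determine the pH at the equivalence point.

8.87

n(CH3COOH) = 0.1999 x 0.02392 = 0.004782 mol; V(KOH) at equivalence = 0.004782/0.2042 = 0.02342 L.
At equivalence all the acid is converted to CH3COO-; total volume = 0.02392 + 0.02342 = 0.04734 L, so [CH3COO-] = 0.004782/0.04734 = 0.1010 M.
Kb = Kw/Ka = 1.0e-14 / 1.8 x 10^-5 = 5.56e-10.
[OH^-] = sqrt(Kb x [CH3COO-]) = sqrt(5.56e-10 x 0.1010) = 7.49e-6 M.
pOH = 5.13, so pH = 14.00 - 5.13 = 8.87.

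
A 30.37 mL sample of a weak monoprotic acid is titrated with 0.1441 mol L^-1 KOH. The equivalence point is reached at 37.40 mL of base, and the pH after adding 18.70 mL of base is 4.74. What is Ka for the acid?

18.70 mL is half of the equivalence volume, so this is the half-equivalence point where [HA] = [A^-].
At half-equivalence pH = pKa, so pKa = 4.74.
Ka = 10^(-4.74) = 1.8 x 10^-5.

1.8 x 10^-5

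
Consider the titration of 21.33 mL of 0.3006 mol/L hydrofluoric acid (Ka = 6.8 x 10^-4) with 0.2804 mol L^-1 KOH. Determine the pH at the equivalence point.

8.16

n(HF) = 0.3006 x 0.02133 = 0.006412 mol; V(KOH) at equivalence = 0.006412/0.2804 = 0.02287 L.
At equivalence all the acid is converted to F-; total volume = 0.02133 + 0.02287 = 0.04420 L, so [F-] = 0.006412/0.04420 = 0.1451 M.
Kb = Kw/Ka = 1.0e-14 / 6.8 x 10^-4 = 1.47e-11.
[OH^-] = sqrt(Kb x [F-]) = sqrt(1.47e-11 x 0.1451) = 1.46e-6 M.
pOH = 5.84, so pH = 14.00 - 5.84 = 8.16.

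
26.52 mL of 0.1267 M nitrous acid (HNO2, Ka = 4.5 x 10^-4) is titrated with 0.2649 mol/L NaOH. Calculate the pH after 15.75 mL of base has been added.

n(acid) = 0.1267 x 0.02652 = 0.003360 mol; n(NaOH) added = 0.2649 x 0.01575 = 0.004172 mol.
Base is in excess by 0.004172 - 0.003360 = 0.0008121 mol in a total volume of 0.04227 L.
[OH^-] = 0.0008121/0.04227 = 0.01921 M, so pOH = 1.72 and pH = 14.00 - 1.72 = 12.28.

12.28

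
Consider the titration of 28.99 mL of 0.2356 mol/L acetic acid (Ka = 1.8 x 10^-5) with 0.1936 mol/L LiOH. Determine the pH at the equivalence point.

8.89

n(CH3COOH) = 0.2356 x 0.02899 = 0.006830 mol; V(LiOH) at equivalence = 0.006830/0.1936 = 0.03528 L.
At equivalence all the acid is converted to CH3COO-; total volume = 0.02899 + 0.03528 = 0.06427 L, so [CH3COO-] = 0.006830/0.06427 = 0.1063 M.
Kb = Kw/Ka = 1.0e-14 / 1.8 x 10^-5 = 5.56e-10.
[OH^-] = sqrt(Kb x [CH3COO-]) = sqrt(5.56e-10 x 0.1063) = 7.68e-6 M.
pOH = 5.11, so pH = 14.00 - 5.11 = 8.89.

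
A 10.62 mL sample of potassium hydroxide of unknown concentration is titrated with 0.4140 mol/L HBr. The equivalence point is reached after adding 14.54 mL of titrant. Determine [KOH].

0.567 M

n(HBr) delivered = 0.4140 x 0.01454 = 0.006020 mol.
For a 1:1 reaction, n(KOH) = 0.006020 mol.
[KOH] = 0.006020 mol / 0.01062 L = 0.567 M.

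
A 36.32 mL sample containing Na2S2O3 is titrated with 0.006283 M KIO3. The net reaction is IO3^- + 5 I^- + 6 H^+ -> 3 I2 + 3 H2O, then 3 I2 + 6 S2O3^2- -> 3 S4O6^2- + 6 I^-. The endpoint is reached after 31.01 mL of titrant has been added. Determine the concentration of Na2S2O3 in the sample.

0.0322 M

n(KIO3) = 0.006283 x 0.03101 = 0.0001948 mol.
From the balanced equation, 1 mol KIO3 reacts with 6 mol Na2S2O3, so n(Na2S2O3) = 0.0001948 x 6/1 = 0.001169 mol.
[Na2S2O3] = 0.001169 / 0.03632 L = 0.0322 M.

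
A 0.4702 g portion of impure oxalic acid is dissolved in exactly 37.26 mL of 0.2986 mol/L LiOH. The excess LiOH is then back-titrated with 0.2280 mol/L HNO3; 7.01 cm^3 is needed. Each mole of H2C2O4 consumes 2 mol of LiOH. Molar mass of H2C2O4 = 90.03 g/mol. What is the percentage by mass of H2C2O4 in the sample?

91.2%

Total n(LiOH) added = 0.2986 x 0.03726 = 0.01113 mol.
n(HNO3) used = 0.2280 x 0.007010 = 0.001598 mol, which equals the excess n(LiOH).
So n(LiOH) consumed by the sample = 0.01113 - 0.001598 = 0.009528 mol.
n(H2C2O4) = 0.009528 / 2 = 0.004764 mol.
mass H2C2O4 = 0.004764 x 90.03 = 0.4289 g, so %H2C2O4 = 0.4289/0.4702 x 100 = 91.2%.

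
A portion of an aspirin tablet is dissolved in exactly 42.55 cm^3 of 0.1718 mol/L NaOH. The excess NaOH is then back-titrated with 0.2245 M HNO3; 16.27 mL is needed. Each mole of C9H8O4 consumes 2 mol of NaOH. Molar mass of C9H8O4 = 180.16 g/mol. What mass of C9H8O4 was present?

Total n(NaOH) added = 0.1718 x 0.04255 = 0.007310 mol.
n(HNO3) used = 0.2245 x 0.01627 = 0.003653 mol, which equals the excess n(NaOH).
So n(NaOH) consumed by the sample = 0.007310 - 0.003653 = 0.003657 mol.
n(C9H8O4) = 0.003657 / 2 = 0.001829 mol.
mass = 0.001829 mol x 180.16 g/mol = 0.329 g.

0.329 g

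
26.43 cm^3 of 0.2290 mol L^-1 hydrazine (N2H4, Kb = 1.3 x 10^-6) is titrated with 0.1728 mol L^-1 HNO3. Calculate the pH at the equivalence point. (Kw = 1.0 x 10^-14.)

4.56

n(N2H4) = 0.2290 x 0.02643 = 0.006052 mol; V(HNO3) at equivalence = 0.006052/0.1728 = 0.03503 L.
At equivalence the base is fully converted to N2H5+; total volume = 0.06146 L, so [N2H5+] = 0.006052/0.06146 = 0.09848 M.
Ka(N2H5+) = Kw/Kb = 1.0e-14 / 1.3 x 10^-6 = 7.69e-9.
[H^+] = sqrt(Ka x [N2H5+]) = sqrt(7.69e-9 x 0.09848) = 2.75e-5 M.
pH = -log(2.75e-5) = 4.56.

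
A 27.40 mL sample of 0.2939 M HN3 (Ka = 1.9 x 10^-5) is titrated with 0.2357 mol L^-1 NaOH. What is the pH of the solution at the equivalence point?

8.92

n(HN3) = 0.2939 x 0.02740 = 0.008053 mol; V(NaOH) at equivalence = 0.008053/0.2357 = 0.03417 L.
At equivalence all the acid is converted to N3-; total volume = 0.02740 + 0.03417 = 0.06157 L, so [N3-] = 0.008053/0.06157 = 0.1308 M.
Kb = Kw/Ka = 1.0e-14 / 1.9 x 10^-5 = 5.26e-10.
[OH^-] = sqrt(Kb x [N3-]) = sqrt(5.26e-10 x 0.1308) = 8.30e-6 M.
pOH = 5.08, so pH = 14.00 - 5.08 = 8.92.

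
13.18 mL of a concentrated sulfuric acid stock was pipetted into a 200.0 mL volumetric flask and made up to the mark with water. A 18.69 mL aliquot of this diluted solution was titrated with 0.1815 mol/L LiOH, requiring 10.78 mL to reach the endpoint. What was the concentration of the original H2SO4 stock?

0.794 M

n(LiOH) = 0.1815 x 0.01078 = 0.001957 mol.
n(H2SO4) in the aliquot = 0.001957 x 1/2 = 0.0009783 mol.
[diluted H2SO4] = 0.0009783 / 0.01869 = 0.05234 M.
Dilution factor = 200.0/13.18 = 15.17, so [stock] = 0.05234 x 15.17 = 0.794 M.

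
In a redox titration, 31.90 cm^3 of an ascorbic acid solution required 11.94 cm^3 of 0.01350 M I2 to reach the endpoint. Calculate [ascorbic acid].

0.00505 M

n(I2) = 0.01350 x 0.01194 = 0.0001612 mol.
From the balanced equation, 1 mol I2 reacts with 1 mol ascorbic acid, so n(ascorbic acid) = 0.0001612 x 1/1 = 0.0001612 mol.
[ascorbic acid] = 0.0001612 / 0.03190 L = 0.00505 M.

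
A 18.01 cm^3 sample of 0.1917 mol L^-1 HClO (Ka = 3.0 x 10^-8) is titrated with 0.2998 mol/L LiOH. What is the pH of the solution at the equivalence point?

10.30

n(HClO) = 0.1917 x 0.01801 = 0.003453 mol; V(LiOH) at equivalence = 0.003453/0.2998 = 0.01152 L.
At equivalence all the acid is converted to ClO-; total volume = 0.01801 + 0.01152 = 0.02953 L, so [ClO-] = 0.003453/0.02953 = 0.1169 M.
Kb = Kw/Ka = 1.0e-14 / 3.0 x 10^-8 = 3.33e-7.
[OH^-] = sqrt(Kb x [ClO-]) = sqrt(3.33e-7 x 0.1169) = 0.000197 M.
pOH = 3.70, so pH = 14.00 - 3.70 = 10.30.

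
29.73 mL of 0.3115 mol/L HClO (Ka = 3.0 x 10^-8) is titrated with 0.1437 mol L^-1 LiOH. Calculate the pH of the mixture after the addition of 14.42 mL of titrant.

Initial n(HClO) = 0.3115 x 0.02973 = 0.009261 mol.
n(LiOH) added = 0.1437 x 0.01442 = 0.002072 mol, converting that many moles of HClO to ClO-.
Remaining n(HClO) = 0.007189 mol; n(ClO-) = 0.002072 mol.
By Henderson-Hasselbalch, pH = pKa + log([A^-]/[HA]) = 7.52 + log(0.002072/0.007189) = 7.52 + (-0.54) = 6.98.

6.98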